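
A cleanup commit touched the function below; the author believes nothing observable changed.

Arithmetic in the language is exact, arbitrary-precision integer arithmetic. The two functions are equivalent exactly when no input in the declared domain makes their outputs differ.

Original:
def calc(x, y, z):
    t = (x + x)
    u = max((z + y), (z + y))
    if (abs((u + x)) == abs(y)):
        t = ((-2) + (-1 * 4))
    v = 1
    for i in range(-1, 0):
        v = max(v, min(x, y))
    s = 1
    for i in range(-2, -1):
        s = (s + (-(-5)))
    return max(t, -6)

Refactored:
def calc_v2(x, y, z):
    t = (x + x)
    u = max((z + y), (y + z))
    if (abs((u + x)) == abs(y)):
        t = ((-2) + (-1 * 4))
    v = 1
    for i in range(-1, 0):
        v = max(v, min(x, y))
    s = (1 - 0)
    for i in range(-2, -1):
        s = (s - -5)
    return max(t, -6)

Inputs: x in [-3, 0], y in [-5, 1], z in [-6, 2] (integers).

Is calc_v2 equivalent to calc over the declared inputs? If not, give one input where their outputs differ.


Comparing the listings, the differences include: arithmetic usage differs, and constant usage differs.
As a probe, take x=-1, y=-5, z=-6: calc runs t becomes -2; next u becomes -11; next (abs((u + x)) == abs(y)) evaluates to false; next v becomes 1; next at i=-1:; next v becomes 1; next s becomes 1; next at i=-2:; next s becomes 6; next final value -2; calc_v2 runs t becomes -2; next u becomes -11; next (abs((u + x)) == abs(y)) evaluates to false; next v becomes 1; next at i=-1:; next v becomes 1; next s becomes 1; next at i=-2:; next s becomes 6; next final value -2; both end at -2.
Sweeping the whole domain (252 inputs) finds no disagreement.
verdict: equivalent


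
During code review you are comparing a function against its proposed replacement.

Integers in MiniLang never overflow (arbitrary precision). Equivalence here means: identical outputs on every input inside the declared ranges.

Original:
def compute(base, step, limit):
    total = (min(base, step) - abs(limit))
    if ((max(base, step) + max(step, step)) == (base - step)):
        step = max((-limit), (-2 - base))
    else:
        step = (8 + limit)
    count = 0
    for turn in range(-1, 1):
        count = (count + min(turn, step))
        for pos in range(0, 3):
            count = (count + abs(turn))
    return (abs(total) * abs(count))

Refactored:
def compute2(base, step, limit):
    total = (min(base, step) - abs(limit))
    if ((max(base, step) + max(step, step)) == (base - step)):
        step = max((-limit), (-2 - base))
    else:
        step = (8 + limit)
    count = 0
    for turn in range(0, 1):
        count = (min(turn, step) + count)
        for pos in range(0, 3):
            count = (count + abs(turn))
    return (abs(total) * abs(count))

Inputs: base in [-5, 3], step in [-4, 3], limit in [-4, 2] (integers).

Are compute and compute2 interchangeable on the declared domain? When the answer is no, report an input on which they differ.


Take base=-5, step=-4, limit=-4.
compute: total := -9 | ((max(base, step) + max(step, step)) == (base - step)): false | step := 4 | count := 0 | iter turn=-1: | count := -1 | iter pos=0: | count := 0 | iter pos=1: | count := 1 | iter pos=2: | count := 2 | iter turn=0: | count := 2 | iter pos=0: | count := 2 | iter pos=1: | count := 2 | iter pos=2: | count := 2 | result 18
compute2: total := -9 | ((max(base, step) + max(step, step)) == (base - step)): false | step := 4 | count := 0 | iter turn=0: | count := 0 | iter pos=0: | count := 0 | iter pos=1: | count := 0 | iter pos=2: | count := 0 | result 0
18 and 0 differ, so these are not the same function on this domain.
verdict: not equivalent; witness: base=-5, step=-4, limit=-4


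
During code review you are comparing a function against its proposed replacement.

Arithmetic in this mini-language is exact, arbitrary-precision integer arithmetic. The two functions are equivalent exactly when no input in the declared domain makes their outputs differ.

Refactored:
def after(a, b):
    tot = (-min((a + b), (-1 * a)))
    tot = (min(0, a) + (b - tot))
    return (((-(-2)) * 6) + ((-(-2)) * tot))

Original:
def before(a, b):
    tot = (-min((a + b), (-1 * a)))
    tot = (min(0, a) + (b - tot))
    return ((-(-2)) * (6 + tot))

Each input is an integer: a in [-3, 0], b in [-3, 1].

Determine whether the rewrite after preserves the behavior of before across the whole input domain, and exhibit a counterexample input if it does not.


This is a faithful refactor — constant usage differs, arithmetic usage differs, but the computed results match everywhere.
As a probe, take a=-3, b=-3: before runs tot = 6; tot = -12; return -12; after runs tot = 6; tot = -12; return -12; both end at -12.
Checked all 20 inputs in the declared domain: the outputs agree on every one.
verdict: equivalent


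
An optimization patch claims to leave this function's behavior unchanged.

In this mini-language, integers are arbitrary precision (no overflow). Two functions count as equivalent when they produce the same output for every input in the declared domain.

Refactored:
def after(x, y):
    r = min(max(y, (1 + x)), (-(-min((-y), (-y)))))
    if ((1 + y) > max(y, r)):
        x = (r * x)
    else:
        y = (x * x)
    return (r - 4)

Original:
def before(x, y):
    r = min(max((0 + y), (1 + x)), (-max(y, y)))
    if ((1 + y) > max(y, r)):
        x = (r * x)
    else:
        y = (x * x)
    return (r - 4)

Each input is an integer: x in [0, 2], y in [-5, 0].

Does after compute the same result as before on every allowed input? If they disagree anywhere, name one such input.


Although min/max/abs usage differs; also arithmetic usage differs; also constant usage differs, 18/18 inputs agree.
verdict: equivalent


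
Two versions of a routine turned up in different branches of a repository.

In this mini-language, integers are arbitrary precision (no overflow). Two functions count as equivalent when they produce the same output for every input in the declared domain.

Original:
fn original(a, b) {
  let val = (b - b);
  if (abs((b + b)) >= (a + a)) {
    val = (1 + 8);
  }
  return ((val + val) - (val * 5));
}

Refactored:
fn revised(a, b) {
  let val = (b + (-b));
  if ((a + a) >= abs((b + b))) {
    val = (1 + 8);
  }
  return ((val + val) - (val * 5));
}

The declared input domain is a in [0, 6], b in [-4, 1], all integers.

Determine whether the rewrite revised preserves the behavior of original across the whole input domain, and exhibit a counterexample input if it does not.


Take a=0, b=-4.
original: val = 0; (abs((b + b)) >= (a + a)) -> true; val = 9; return -27
revised: val = 0; ((a + a) >= abs((b + b))) -> false; return 0
-27 vs 0 — the two versions disagree here.
verdict: not equivalent; witness: a=0, b=-4


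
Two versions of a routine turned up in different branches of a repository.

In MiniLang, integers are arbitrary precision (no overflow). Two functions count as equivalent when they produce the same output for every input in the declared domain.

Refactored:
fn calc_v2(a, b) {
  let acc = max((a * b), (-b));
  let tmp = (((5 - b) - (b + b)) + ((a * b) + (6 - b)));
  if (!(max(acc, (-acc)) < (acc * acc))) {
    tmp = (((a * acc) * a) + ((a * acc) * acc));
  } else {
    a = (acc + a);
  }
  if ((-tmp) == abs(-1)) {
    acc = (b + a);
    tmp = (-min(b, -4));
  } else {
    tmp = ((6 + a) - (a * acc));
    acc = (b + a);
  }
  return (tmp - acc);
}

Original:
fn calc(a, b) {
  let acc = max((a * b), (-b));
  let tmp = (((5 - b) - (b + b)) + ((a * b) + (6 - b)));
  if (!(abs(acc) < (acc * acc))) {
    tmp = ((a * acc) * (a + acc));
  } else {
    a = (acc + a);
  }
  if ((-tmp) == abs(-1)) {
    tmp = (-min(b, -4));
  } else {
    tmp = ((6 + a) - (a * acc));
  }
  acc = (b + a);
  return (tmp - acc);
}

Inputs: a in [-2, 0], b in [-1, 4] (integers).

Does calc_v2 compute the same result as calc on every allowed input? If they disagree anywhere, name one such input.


Equivalent — the differences include arithmetic usage differs; also statement counts differ; also min/max/abs usage differs, yet no declared input distinguishes the two.
One worked example (a=-1, b=3) — calc: acc becomes -3; next tmp becomes -4; next (!(abs(acc) < (acc * acc))) evaluates to false; next a becomes -4; next ((-tmp) == abs(-1)) evaluates to false; next tmp becomes -10; next acc becomes -1; next final value -9; calc_v2: acc becomes -3; next tmp becomes -4; next (!(max(acc, (-acc)) < (acc * acc))) evaluates to false; next a becomes -4; next ((-tmp) == abs(-1)) evaluates to false; next tmp becomes -10; next acc becomes -1; next final value -9; agreement on -9.
Checked all 18 inputs in the declared domain: the outputs agree on every one.
verdict: equivalent


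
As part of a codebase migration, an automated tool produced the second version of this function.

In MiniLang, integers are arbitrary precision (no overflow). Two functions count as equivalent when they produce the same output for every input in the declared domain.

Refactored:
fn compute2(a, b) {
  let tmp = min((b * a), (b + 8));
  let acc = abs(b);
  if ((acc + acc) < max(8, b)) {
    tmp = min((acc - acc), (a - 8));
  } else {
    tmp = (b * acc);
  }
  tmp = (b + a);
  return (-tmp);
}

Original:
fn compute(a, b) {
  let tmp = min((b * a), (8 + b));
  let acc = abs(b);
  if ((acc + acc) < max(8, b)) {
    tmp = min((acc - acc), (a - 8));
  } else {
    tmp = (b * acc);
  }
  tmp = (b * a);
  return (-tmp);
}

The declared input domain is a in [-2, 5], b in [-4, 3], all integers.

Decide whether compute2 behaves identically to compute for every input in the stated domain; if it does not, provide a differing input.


Consider the input a=-2, b=-4.
compute: tmp=4, then acc=4, then ((acc + acc) < max(8, b)) is false, then tmp=-16, then tmp=8, then returns -8
compute2: tmp=4, then acc=4, then ((acc + acc) < max(8, b)) is false, then tmp=-16, then tmp=-6, then returns 6
-8 vs 6 — the two versions disagree here.
verdict: not equivalent; witness: a=-2, b=-4


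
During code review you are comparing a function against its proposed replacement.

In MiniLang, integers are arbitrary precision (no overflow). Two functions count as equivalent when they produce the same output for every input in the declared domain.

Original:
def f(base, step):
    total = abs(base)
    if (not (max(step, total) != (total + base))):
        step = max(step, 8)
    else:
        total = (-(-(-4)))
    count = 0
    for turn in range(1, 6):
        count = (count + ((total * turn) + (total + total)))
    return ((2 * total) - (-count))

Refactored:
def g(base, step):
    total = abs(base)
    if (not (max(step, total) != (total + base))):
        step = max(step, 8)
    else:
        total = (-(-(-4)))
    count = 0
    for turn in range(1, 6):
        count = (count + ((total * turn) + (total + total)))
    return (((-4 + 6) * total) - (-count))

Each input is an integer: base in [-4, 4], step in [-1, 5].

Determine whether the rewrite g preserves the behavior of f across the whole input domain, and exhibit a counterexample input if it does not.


The two versions differ — the changes include arithmetic usage differs; and constant usage differs.
Spot check at base=-1, step=3 — f: total := 1 | (not (max(step, total) != (total + base))): false | total := -4 | count := 0 | iter turn=1: | count := -12 | iter turn=2: | count := -28 | iter turn=3: | count := -48 | iter turn=4: | count := -72 | iter turn=5: | count := -100 | result -108. g: total := 1 | (not (max(step, total) != (total + base))): false | total := -4 | count := 0 | iter turn=1: | count := -12 | iter turn=2: | count := -28 | iter turn=3: | count := -48 | iter turn=4: | count := -72 | iter turn=5: | count := -100 | result -108. Both give -108.
Checked all 63 inputs in the declared domain: the outputs agree on every one.
verdict: equivalent


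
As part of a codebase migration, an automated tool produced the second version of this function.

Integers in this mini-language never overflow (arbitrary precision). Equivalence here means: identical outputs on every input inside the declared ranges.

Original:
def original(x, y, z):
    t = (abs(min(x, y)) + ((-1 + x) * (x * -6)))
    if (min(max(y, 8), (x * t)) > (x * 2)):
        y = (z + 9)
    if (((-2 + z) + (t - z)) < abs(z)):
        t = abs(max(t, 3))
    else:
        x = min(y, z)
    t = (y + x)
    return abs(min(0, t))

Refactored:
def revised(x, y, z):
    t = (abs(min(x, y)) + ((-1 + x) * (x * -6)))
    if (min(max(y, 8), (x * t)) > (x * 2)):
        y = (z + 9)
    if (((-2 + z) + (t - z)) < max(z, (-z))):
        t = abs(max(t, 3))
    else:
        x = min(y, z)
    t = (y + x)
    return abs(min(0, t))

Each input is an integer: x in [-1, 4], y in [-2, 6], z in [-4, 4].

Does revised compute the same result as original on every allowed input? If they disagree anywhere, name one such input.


Differences: min/max/abs usage differs — yet all 486 inputs agree.
verdict: equivalent


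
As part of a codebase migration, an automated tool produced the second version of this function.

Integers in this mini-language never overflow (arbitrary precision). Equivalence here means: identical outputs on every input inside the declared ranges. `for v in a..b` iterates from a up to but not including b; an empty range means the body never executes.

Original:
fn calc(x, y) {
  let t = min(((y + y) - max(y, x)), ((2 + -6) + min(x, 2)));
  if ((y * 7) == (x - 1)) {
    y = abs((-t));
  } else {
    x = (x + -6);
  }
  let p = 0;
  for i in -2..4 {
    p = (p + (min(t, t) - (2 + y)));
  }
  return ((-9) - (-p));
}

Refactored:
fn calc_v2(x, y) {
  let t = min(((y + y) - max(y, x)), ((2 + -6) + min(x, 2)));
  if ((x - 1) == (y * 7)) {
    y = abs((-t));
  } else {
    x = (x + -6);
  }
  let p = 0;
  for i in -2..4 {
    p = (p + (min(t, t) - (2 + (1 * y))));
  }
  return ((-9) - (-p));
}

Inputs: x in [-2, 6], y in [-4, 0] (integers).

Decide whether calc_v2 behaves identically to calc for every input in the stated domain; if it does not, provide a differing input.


Comparing the listings, the differences include: arithmetic usage differs; also constant usage differs.
One worked example (x=0, y=-4) — calc: t becomes -8; next ((y * 7) == (x - 1)) evaluates to false; next x becomes -6; next p becomes 0; next at i=-2:; next p becomes -6; next at i=-1:; next p becomes -12; next at i=0:; next p becomes -18; next at i=1:; next p becomes -24; next at i=2:; next p becomes -30; next at i=3:; next p becomes -36; next final value -45; calc_v2: t becomes -8; next ((x - 1) == (y * 7)) evaluates to false; next x becomes -6; next p becomes 0; next at i=-2:; next p becomes -6; next at i=-1:; next p becomes -12; next at i=0:; next p becomes -18; next at i=1:; next p becomes -24; next at i=2:; next p becomes -30; next at i=3:; next p becomes -36; next final value -45; agreement on -45.
Every one of the 45 inputs gives matching results.
verdict: equivalent


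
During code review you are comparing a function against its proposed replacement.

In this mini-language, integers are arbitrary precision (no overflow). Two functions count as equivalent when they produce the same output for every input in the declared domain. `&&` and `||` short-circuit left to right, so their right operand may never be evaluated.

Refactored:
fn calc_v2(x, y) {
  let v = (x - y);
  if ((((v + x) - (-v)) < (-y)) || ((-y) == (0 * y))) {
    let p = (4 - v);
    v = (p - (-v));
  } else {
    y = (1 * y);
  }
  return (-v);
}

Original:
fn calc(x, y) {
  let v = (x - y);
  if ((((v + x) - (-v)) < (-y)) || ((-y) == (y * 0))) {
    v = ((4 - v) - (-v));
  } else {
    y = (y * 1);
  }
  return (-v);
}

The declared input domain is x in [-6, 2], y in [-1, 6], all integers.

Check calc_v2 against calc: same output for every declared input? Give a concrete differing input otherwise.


The two are interchangeable: local variable names differ, statement counts differ, and every declared input agrees.
One worked example (x=2, y=5) — calc: v becomes -3; next ((((v + x) - (-v)) < (-y)) || ((-y) == (y * 0))) evaluates to false; next y becomes 5; next final value 3; calc_v2: v becomes -3; next ((((v + x) - (-v)) < (-y)) || ((-y) == (0 * y))) evaluates to false; next y becomes 5; next final value 3; agreement on 3.
Checked all 72 inputs in the declared domain: the outputs agree on every one.
verdict: equivalent


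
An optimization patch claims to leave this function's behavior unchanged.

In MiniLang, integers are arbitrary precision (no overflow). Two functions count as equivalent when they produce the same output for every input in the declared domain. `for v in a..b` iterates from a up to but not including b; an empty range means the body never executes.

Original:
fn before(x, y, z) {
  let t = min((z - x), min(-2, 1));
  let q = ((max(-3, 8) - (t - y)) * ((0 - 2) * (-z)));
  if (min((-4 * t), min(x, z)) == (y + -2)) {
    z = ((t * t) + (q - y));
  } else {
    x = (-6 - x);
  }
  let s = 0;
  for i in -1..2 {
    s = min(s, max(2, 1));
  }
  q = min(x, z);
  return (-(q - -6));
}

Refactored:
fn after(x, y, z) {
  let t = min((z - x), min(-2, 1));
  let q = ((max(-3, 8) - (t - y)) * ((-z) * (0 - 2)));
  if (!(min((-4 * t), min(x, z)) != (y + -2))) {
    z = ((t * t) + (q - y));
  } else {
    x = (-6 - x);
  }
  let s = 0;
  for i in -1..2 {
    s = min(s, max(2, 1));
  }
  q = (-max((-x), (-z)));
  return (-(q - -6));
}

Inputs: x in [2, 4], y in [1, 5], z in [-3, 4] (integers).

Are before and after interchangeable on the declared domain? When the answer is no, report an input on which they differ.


Differences: min/max/abs usage differs, boolean connective usage differs, comparison usage differs — yet all 120 inputs agree.
verdict: equivalent


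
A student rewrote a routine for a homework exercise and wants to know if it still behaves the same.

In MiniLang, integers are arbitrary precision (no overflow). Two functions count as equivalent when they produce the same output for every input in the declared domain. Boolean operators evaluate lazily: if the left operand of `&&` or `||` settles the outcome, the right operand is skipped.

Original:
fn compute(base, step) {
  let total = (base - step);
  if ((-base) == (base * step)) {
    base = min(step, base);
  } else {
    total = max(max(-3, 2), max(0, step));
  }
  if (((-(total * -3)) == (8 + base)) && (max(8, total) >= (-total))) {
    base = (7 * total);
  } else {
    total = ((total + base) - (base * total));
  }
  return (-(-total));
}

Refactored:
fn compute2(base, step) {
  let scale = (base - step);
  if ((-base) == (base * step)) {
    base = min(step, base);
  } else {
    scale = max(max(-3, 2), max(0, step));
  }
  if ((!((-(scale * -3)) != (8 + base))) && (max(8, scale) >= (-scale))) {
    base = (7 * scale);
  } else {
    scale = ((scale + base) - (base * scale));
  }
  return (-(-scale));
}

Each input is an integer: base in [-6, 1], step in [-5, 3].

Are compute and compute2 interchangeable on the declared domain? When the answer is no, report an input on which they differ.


The two are interchangeable: boolean connective usage differs; and local variable names differ; and comparison usage differs, and every declared input agrees.
Spot check at base=-6, step=-4 — compute: total := -2 | ((-base) == (base * step)): false | total := 2 | (((-(total * -3)) == (8 + base)) && (max(8, total) >= (-total))): false | total := 8 | result 8. compute2: scale := -2 | ((-base) == (base * step)): false | scale := 2 | ((!((-(scale * -3)) != (8 + base))) && (max(8, scale) >= (-scale))): false | scale := 8 | result 8. Both give 8.
Sweeping the whole domain (72 inputs) finds no disagreement.
verdict: equivalent


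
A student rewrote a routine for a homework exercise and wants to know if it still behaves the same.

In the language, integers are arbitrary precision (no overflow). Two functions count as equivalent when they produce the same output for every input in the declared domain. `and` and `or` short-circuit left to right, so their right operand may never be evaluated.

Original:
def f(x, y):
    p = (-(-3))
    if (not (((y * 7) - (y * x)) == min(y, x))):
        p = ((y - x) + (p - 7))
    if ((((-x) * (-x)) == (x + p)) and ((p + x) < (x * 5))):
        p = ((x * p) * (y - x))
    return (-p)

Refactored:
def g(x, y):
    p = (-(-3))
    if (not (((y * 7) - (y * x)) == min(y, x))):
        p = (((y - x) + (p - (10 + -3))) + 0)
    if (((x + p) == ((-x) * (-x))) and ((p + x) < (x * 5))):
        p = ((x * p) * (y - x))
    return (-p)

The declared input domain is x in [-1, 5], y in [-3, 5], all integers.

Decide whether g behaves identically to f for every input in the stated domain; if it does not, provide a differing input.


Comparing the listings, the differences include: arithmetic usage differs; also constant usage differs.
Tracing x=5, y=4: f: p=3, then (not (((y * 7) - (y * x)) == min(y, x))) is true, then p=-5, then ((((-x) * (-x)) == (x + p)) and ((p + x) < (x * 5))) is false, then returns 5 | g: p=3, then (not (((y * 7) - (y * x)) == min(y, x))) is true, then p=-5, then (((x + p) == ((-x) * (-x))) and ((p + x) < (x * 5))) is false, then returns 5 — matching result 5.
An exhaustive pass over the 63 declared inputs shows identical outputs.
verdict: equivalent


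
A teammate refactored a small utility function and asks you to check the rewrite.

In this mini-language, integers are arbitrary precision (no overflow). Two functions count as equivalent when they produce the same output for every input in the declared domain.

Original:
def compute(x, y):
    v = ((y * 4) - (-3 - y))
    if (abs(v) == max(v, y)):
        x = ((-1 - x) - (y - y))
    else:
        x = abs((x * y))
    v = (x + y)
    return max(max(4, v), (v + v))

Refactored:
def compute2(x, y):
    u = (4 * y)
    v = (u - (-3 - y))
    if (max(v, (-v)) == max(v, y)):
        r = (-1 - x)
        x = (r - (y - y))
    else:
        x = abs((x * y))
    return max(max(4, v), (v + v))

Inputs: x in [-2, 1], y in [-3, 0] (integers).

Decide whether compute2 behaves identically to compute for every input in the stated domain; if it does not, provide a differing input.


Run the pair on x=-2, y=-3.
compute: v becomes -12; next (abs(v) == max(v, y)) evaluates to false; next x becomes 6; next v becomes 3; next final value 6
compute2: u becomes -12; next v becomes -12; next (max(v, (-v)) == max(v, y)) evaluates to false; next x becomes 6; next final value 4
6 vs 4 — the two versions disagree here.
verdict: not equivalent; witness: x=-2, y=-3


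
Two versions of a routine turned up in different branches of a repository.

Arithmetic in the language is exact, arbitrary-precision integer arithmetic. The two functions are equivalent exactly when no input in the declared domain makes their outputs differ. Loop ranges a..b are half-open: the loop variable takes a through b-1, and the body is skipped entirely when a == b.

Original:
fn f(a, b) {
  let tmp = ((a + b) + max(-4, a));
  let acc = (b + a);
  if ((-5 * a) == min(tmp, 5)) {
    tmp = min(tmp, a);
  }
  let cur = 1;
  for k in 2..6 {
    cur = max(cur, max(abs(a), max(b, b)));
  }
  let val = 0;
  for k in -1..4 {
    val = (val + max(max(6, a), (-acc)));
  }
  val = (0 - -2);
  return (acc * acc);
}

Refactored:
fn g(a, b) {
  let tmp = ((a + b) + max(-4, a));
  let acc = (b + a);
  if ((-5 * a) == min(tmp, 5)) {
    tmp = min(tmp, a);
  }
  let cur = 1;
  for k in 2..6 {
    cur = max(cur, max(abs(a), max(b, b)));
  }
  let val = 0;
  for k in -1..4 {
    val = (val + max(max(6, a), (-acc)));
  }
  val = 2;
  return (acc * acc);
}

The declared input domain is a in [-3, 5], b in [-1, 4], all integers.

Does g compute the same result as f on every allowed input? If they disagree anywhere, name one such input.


Comparing the listings, the differences include: constant usage differs; and arithmetic usage differs.
Tracing a=2, b=2: f: tmp=6, then acc=4, then ((-5 * a) == min(tmp, 5)) is false, then cur=1, then (k=2), then cur=2, then (k=3), then cur=2, then (k=4), then cur=2, then (k=5), then cur=2, then val=0, then (k=-1), then val=6, then (k=0), then val=12, then (k=1), then val=18, then (k=2), then val=24, then (k=3), then val=30, then val=2, then returns 16 | g: tmp=6, then acc=4, then ((-5 * a) == min(tmp, 5)) is false, then cur=1, then (k=2), then cur=2, then (k=3), then cur=2, then (k=4), then cur=2, then (k=5), then cur=2, then val=0, then (k=-1), then val=6, then (k=0), then val=12, then (k=1), then val=18, then (k=2), then val=24, then (k=3), then val=30, then val=2, then returns 16 — matching result 16.
Checked all 54 inputs in the declared domain: the outputs agree on every one.
verdict: equivalent


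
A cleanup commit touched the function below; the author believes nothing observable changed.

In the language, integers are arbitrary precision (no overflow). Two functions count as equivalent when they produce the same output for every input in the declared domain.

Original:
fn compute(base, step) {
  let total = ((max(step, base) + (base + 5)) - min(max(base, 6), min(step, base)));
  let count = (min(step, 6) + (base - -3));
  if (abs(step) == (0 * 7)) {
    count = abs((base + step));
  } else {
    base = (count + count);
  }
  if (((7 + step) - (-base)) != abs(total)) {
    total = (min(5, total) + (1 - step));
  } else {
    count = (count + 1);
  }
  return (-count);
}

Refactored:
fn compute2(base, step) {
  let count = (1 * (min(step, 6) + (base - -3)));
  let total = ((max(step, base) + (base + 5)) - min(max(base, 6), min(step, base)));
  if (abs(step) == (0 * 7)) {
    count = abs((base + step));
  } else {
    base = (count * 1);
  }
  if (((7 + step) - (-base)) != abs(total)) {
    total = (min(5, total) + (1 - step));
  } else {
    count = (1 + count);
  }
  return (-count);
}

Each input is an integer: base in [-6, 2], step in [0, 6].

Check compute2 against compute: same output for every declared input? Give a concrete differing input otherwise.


There is a counterexample at base=-6, step=1: 2 on one side, 1 on the other.
compute: total=6, then count=-2, then (abs(step) == (0 * 7)) is false, then base=-4, then (((7 + step) - (-base)) != abs(total)) is true, then total=5, then returns 2
compute2: count=-2, then total=6, then (abs(step) == (0 * 7)) is false, then base=-2, then (((7 + step) - (-base)) != abs(total)) is false, then count=-1, then returns 1
verdict: not equivalent; witness: base=-6, step=1


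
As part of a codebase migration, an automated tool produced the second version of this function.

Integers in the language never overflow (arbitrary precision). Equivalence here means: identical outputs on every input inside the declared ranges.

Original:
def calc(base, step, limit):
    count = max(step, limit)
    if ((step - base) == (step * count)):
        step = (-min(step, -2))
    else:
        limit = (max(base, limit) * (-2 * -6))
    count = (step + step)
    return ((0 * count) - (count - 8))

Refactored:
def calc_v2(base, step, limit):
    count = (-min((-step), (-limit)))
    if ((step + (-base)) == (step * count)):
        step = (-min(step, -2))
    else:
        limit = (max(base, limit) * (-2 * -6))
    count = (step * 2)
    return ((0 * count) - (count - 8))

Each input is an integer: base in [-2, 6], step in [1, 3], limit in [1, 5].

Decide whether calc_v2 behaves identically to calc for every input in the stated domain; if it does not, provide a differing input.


Comparing the listings, the differences include: arithmetic usage differs; min/max/abs usage differs; constant usage differs.
One worked example (base=-1, step=1, limit=5) — calc: count becomes 5; next ((step - base) == (step * count)) evaluates to false; next limit becomes 60; next count becomes 2; next final value 6; calc_v2: count becomes 5; next ((step + (-base)) == (step * count)) evaluates to false; next limit becomes 60; next count becomes 2; next final value 6; agreement on 6.
Sweeping the whole domain (135 inputs) finds no disagreement.
verdict: equivalent


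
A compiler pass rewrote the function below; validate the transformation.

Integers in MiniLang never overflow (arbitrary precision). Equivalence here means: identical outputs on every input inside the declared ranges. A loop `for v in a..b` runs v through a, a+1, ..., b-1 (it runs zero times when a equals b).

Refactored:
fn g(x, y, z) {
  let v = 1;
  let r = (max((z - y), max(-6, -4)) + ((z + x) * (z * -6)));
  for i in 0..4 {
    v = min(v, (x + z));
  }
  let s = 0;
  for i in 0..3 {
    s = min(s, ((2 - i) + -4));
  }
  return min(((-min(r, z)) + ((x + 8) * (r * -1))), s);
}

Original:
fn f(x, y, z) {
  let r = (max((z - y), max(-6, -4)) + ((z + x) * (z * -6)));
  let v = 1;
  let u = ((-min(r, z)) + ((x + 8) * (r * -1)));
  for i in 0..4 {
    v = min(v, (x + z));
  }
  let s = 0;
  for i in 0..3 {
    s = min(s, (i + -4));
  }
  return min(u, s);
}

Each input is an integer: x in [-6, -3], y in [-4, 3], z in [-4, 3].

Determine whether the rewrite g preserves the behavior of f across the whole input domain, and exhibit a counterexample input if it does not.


Behavior is preserved: although statement counts differ, and local variable names differ, and constant usage differs, and arithmetic usage differs, the outputs never diverge.
Tracing x=-4, y=0, z=-3: f: r becomes -129; next v becomes 1; next u becomes 645; next at i=0:; next v becomes -7; next at i=1:; next v becomes -7; next at i=2:; next v becomes -7; next at i=3:; next v becomes -7; next s becomes 0; next at i=0:; next s becomes -4; next at i=1:; next s becomes -4; next at i=2:; next s becomes -4; next final value -4 | g: v becomes 1; next r becomes -129; next at i=0:; next v becomes -7; next at i=1:; next v becomes -7; next at i=2:; next v becomes -7; next at i=3:; next v becomes -7; next s becomes 0; next at i=0:; next s becomes -2; next at i=1:; next s becomes -3; next at i=2:; next s becomes -4; next final value -4 — matching result -4.
Every one of the 256 inputs gives matching results.
verdict: equivalent


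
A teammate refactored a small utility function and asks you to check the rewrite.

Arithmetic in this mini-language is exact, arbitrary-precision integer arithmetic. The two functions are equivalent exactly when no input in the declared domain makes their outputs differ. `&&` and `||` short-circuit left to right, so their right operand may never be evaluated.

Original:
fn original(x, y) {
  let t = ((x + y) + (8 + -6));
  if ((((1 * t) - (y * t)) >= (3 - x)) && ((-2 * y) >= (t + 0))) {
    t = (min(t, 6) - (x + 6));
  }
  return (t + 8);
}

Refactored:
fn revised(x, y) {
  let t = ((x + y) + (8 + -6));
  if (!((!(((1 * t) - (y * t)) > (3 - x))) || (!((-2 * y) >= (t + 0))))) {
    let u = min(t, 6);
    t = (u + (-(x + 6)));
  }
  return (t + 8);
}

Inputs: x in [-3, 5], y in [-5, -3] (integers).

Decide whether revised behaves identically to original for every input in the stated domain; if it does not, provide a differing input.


Evaluate both at x=3, y=-5.
original: t = 0; ((((1 * t) - (y * t)) >= (3 - x)) && ((-2 * y) >= (t + 0))) -> true; t = -9; return -1
revised: t = 0; (!((!(((1 * t) - (y * t)) > (3 - x))) || (!((-2 * y) >= (t + 0))))) -> false; return 8
-1 and 8 differ, so these are not the same function on this domain.
verdict: not equivalent; witness: x=3, y=-5


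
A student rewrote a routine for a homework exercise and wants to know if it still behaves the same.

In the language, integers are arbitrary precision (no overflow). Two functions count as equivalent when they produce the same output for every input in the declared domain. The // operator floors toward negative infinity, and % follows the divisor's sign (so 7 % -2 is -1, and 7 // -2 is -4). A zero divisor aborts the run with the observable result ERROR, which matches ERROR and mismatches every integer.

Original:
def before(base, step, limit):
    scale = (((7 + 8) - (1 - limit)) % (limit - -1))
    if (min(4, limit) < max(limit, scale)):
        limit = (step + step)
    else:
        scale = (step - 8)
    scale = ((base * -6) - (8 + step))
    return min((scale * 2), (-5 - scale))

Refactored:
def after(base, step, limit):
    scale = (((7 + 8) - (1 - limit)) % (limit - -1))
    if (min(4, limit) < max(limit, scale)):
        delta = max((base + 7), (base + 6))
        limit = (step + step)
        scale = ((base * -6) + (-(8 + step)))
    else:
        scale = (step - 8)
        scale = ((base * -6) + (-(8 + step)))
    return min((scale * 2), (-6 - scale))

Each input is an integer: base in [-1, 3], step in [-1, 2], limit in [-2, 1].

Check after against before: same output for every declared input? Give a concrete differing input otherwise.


Not equivalent: base=-1, step=-1, limit=-2 separates them (-4 vs -5).
before: scale = 0; (min(4, limit) < max(limit, scale)) -> true; limit = -2; scale = -1; return -4
after: scale = 0; (min(4, limit) < max(limit, scale)) -> true; delta = 6; limit = -2; scale = -1; return -5
verdict: not equivalent; witness: base=-1, step=-1, limit=-2


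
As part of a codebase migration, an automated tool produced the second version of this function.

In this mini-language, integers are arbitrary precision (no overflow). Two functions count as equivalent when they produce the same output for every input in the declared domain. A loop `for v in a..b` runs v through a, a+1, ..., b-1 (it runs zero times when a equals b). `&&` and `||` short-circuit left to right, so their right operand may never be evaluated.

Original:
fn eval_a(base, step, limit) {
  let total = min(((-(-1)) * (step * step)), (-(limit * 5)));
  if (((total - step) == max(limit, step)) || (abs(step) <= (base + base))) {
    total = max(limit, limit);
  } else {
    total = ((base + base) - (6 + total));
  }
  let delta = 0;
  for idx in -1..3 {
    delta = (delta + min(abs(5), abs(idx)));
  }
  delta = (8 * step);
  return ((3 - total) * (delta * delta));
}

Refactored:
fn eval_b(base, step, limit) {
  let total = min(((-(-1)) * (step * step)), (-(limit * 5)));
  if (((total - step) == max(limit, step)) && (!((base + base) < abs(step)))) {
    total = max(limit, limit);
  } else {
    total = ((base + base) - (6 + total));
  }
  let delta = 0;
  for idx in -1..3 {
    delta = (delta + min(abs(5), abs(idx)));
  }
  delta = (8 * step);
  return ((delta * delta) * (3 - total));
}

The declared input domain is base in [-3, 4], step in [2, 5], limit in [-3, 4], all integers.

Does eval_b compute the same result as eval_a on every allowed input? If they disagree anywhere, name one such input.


Consider the input base=-3, step=2, limit=-3.
eval_a: total becomes 4; next (((total - step) == max(limit, step)) || (abs(step) <= (base + base))) evaluates to true; next total becomes -3; next delta becomes 0; next at idx=-1:; next delta becomes 1; next at idx=0:; next delta becomes 1; next at idx=1:; next delta becomes 2; next at idx=2:; next delta becomes 4; next delta becomes 16; next final value 1536
eval_b: total becomes 4; next (((total - step) == max(limit, step)) && (!((base + base) < abs(step)))) evaluates to false; next total becomes -16; next delta becomes 0; next at idx=-1:; next delta becomes 1; next at idx=0:; next delta becomes 1; next at idx=1:; next delta becomes 2; next at idx=2:; next delta becomes 4; next delta becomes 16; next final value 4864
1536 against 4864: the behavior changed.
verdict: not equivalent; witness: base=-3, step=2, limit=-3


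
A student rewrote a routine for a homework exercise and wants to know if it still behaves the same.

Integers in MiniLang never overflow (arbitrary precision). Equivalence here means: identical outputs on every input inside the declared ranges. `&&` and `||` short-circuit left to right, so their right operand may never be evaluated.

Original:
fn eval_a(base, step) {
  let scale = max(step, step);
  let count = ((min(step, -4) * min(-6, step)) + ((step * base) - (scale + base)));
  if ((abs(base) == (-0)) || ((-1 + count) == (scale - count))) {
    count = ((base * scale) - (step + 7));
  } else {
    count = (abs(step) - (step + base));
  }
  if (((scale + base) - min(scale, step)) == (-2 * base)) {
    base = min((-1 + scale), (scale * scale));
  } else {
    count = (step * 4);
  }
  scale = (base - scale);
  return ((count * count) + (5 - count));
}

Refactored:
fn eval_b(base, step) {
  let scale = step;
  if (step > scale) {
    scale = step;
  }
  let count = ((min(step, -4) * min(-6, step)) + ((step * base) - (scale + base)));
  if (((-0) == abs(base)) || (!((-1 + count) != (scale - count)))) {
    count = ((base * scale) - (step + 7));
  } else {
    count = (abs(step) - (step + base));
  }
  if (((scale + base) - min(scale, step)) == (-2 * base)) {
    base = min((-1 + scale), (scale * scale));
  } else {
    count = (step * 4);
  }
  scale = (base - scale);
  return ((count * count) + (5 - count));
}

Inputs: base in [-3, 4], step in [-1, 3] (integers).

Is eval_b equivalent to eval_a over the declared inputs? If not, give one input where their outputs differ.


Behavior is preserved: although boolean connective usage differs, and statement counts differ, and comparison usage differs, and branching structure differs, and min/max/abs usage differs, the outputs never diverge.
As a probe, take base=4, step=3: eval_a runs scale = 3; count = 29; ((abs(base) == (-0)) || ((-1 + count) == (scale - count))) -> false; count = -4; (((scale + base) - min(scale, step)) == (-2 * base)) -> false; count = 12; scale = 1; return 137; eval_b runs scale = 3; (step > scale) -> false; count = 29; (((-0) == abs(base)) || (!((-1 + count) != (scale - count)))) -> false; count = -4; (((scale + base) - min(scale, step)) == (-2 * base)) -> false; count = 12; scale = 1; return 137; both end at 137.
An exhaustive pass over the 40 declared inputs shows identical outputs.
verdict: equivalent


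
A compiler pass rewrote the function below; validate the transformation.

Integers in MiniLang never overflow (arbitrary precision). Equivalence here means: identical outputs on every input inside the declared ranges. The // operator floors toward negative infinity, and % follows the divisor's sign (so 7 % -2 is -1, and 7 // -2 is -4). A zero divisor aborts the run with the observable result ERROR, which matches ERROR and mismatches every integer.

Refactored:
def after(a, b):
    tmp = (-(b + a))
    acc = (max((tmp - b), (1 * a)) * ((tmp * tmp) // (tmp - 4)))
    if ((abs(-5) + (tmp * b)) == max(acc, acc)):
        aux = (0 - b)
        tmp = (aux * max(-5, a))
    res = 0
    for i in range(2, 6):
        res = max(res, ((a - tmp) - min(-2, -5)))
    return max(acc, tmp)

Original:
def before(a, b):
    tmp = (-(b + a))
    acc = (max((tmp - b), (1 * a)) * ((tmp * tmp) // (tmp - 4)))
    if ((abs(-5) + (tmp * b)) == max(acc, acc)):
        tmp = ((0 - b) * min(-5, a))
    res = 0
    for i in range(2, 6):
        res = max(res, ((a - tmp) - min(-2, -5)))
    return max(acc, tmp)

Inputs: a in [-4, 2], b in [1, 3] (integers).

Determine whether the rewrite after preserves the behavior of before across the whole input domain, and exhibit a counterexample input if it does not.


Run the pair on a=-2, b=3.
before: tmp = -1; acc = 2; ((abs(-5) + (tmp * b)) == max(acc, acc)) -> true; tmp = 15; res = 0; [i=2]; res = 0; [i=3]; res = 0; [i=4]; res = 0; [i=5]; res = 0; return 15
after: tmp = -1; acc = 2; ((abs(-5) + (tmp * b)) == max(acc, acc)) -> true; aux = -3; tmp = 6; res = 0; [i=2]; res = 0; [i=3]; res = 0; [i=4]; res = 0; [i=5]; res = 0; return 6
15 against 6: the behavior changed.
verdict: not equivalent; witness: a=-2, b=3


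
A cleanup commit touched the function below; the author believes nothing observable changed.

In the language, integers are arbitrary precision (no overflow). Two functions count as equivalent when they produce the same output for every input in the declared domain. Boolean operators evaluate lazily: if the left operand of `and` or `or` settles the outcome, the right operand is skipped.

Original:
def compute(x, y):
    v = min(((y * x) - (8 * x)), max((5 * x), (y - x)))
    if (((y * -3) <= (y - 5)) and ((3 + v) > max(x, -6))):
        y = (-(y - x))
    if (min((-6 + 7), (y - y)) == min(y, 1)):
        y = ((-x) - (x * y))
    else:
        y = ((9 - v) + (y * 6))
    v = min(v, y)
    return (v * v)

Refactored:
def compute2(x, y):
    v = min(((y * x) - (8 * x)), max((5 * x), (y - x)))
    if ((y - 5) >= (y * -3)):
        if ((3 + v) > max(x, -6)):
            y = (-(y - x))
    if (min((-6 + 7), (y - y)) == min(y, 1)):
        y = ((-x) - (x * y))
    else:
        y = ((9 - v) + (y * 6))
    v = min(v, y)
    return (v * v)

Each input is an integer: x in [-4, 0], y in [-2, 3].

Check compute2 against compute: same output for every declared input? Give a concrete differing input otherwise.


The two versions differ — the changes include comparison usage differs, plus branching structure differs, plus boolean connective usage differs, plus statement counts differ.
One worked example (x=-3, y=1) — compute: v=4, then (((y * -3) <= (y - 5)) and ((3 + v) > max(x, -6))) is false, then (min((-6 + 7), (y - y)) == min(y, 1)) is false, then y=11, then v=4, then returns 16; compute2: v=4, then ((y - 5) >= (y * -3)) is false, then (min((-6 + 7), (y - y)) == min(y, 1)) is false, then y=11, then v=4, then returns 16; agreement on 16.
Sweeping the whole domain (30 inputs) finds no disagreement.
verdict: equivalent
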